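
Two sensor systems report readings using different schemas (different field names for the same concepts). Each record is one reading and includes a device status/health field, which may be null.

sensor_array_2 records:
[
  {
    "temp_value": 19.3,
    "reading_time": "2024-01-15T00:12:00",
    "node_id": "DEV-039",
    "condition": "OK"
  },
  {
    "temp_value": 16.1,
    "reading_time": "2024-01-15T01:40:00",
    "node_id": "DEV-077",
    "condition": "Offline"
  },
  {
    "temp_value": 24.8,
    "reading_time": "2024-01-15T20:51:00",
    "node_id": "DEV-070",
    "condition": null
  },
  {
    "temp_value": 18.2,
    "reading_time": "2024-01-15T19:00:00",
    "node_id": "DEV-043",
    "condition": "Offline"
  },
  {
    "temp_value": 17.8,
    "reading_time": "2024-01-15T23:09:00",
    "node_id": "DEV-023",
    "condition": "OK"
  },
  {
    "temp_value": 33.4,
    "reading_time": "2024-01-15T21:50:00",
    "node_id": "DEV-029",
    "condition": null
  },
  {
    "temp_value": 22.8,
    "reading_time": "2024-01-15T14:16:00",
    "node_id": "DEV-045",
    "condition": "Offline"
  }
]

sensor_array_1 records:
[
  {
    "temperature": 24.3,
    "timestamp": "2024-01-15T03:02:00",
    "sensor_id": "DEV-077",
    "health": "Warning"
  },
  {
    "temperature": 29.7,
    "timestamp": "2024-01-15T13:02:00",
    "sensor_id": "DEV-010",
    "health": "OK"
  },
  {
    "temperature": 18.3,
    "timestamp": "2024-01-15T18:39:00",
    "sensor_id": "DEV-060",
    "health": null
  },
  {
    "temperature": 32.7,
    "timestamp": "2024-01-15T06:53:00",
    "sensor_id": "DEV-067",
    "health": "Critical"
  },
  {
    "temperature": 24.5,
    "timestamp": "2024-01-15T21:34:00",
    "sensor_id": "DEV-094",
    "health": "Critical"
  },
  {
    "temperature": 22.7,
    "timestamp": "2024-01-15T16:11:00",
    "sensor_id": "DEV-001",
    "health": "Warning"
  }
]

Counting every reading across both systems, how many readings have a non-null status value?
10

Schema mapping: "condition" (sensor_array_2) = "health" (sensor_array_1) = status

Non-null in sensor_array_2: 5
Non-null in sensor_array_1: 5

Total non-null: 5 + 5 = 10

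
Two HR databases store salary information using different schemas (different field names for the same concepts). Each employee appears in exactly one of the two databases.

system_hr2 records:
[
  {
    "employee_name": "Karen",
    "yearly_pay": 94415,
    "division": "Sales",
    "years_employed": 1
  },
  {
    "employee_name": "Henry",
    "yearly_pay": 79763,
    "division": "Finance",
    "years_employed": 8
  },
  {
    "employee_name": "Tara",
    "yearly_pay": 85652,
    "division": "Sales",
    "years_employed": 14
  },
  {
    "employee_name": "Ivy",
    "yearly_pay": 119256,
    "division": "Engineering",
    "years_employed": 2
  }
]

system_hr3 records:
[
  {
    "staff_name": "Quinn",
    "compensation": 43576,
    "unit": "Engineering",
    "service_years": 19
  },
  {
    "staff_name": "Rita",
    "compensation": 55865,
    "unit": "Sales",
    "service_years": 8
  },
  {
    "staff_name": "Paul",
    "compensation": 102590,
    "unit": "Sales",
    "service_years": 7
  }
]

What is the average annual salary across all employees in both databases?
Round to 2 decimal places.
83016.71

Schema mapping: "yearly_pay" (system_hr2) = "compensation" (system_hr3) = annual salary

All salaries: [94415, 79763, 85652, 119256, 43576, 55865, 102590]
Sum: 581117
Count: 7
Average: 581117 / 7 = 83016.71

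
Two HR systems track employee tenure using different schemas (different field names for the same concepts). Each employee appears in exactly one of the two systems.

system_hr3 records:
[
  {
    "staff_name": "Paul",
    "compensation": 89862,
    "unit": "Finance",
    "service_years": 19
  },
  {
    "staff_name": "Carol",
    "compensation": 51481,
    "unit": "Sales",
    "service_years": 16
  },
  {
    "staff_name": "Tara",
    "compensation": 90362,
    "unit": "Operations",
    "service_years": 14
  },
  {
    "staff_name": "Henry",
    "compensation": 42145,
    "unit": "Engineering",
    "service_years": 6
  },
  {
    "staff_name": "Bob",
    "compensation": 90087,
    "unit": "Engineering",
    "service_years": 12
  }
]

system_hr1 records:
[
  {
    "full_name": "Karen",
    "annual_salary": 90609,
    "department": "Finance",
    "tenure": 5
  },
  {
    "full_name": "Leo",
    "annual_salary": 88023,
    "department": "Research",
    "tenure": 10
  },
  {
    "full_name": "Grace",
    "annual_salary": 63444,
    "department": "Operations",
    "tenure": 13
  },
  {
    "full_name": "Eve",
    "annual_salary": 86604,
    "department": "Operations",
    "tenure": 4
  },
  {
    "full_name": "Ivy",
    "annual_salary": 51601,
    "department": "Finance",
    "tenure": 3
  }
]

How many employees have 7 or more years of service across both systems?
6

Reconcile schemas: "service_years" (system_hr3) = "tenure" (system_hr1) = years of service

From system_hr3: 4 employees with >= 7 years
From system_hr1: 2 employees with >= 7 years

Total: 4 + 2 = 6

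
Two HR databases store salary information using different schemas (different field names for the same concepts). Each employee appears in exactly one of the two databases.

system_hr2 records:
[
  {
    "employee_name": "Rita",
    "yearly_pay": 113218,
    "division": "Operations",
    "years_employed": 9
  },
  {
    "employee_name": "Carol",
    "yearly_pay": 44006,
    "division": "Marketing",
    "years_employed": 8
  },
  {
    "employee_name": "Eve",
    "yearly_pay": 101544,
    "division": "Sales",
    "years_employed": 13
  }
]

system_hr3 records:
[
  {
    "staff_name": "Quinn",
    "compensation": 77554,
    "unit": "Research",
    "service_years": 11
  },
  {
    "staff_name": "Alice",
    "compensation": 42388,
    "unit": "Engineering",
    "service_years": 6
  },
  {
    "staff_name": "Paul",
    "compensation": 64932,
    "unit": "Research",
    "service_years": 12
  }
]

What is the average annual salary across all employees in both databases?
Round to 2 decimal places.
73940.33

Schema mapping: "yearly_pay" (system_hr2) = "compensation" (system_hr3) = annual salary

All salaries: [113218, 44006, 101544, 77554, 42388, 64932]
Sum: 443642
Count: 6
Average: 443642 / 6 = 73940.33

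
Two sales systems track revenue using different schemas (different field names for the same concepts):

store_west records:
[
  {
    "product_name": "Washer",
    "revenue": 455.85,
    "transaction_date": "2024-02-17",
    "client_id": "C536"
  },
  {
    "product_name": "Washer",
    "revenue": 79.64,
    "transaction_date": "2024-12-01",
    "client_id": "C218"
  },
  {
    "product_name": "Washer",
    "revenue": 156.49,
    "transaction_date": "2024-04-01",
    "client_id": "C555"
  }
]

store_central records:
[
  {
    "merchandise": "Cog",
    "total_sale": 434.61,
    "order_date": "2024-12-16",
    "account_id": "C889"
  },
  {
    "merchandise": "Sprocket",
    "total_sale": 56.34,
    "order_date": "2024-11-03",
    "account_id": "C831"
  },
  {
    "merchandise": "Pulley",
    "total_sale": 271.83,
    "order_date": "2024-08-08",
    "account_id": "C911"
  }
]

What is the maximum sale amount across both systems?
455.85

Reconcile: "revenue" (store_west) = "total_sale" (store_central) = sale amount

Maximum in store_west: 455.85
Maximum in store_central: 434.61

Overall maximum: max(455.85, 434.61) = 455.85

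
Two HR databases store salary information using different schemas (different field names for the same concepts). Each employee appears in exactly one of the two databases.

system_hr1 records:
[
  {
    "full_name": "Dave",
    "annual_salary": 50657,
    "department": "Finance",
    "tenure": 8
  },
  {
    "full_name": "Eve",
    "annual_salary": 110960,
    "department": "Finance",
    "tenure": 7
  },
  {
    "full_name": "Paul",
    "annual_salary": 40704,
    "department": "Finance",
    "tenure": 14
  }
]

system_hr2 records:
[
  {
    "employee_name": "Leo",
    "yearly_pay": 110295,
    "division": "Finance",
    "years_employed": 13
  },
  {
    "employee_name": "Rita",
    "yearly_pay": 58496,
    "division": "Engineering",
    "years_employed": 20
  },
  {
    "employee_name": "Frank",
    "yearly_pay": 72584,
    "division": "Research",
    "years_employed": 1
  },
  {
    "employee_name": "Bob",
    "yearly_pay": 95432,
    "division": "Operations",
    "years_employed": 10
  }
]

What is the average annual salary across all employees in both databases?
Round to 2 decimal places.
77018.29

Schema mapping: "annual_salary" (system_hr1) = "yearly_pay" (system_hr2) = annual salary

All salaries: [50657, 110960, 40704, 110295, 58496, 72584, 95432]
Sum: 539128
Count: 7
Average: 539128 / 7 = 77018.29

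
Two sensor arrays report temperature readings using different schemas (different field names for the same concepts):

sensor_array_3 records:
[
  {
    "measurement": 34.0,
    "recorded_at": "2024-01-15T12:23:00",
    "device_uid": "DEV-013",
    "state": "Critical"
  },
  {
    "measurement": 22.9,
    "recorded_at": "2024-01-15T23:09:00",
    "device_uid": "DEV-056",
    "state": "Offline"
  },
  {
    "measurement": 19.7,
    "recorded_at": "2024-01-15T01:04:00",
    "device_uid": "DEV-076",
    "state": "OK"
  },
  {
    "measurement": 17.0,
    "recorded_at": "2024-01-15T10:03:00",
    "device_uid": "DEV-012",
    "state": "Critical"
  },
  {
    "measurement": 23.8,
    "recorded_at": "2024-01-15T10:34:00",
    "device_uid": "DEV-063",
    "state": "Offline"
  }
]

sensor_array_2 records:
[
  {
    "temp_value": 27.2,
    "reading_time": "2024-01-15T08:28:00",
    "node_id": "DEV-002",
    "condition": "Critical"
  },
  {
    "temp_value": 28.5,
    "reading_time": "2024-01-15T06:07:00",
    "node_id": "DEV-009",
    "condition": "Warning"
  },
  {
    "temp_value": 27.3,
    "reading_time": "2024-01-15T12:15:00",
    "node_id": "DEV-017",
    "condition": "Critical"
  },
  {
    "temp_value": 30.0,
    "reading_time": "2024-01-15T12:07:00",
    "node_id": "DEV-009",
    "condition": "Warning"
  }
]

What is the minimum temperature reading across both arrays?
17.0

Schema mapping: "measurement" (sensor_array_3) = "temp_value" (sensor_array_2) = temperature reading

Minimum in sensor_array_3: 17.0
Minimum in sensor_array_2: 27.2

Overall minimum: min(17.0, 27.2) = 17.0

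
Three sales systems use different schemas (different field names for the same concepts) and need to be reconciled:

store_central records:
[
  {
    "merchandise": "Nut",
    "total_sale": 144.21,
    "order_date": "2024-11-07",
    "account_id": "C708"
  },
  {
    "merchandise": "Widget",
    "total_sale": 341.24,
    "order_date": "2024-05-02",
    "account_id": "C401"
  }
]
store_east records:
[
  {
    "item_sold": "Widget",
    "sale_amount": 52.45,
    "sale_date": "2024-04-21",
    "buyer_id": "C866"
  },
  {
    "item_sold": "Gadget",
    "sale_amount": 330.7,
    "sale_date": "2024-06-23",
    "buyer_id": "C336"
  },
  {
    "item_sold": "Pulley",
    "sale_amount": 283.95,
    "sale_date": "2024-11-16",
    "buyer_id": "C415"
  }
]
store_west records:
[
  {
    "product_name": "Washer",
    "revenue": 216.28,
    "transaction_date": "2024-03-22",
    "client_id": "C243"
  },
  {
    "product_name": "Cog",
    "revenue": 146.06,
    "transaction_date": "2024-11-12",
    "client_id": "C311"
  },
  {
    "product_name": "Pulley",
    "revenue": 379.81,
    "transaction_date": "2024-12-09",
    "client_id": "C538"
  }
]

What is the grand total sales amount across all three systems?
1894.7

Schema reconciliation - all amount fields map to sale amount:

store_central (total_sale): 485.45
store_east (sale_amount): 667.1
store_west (revenue): 742.15

Grand total: 1894.7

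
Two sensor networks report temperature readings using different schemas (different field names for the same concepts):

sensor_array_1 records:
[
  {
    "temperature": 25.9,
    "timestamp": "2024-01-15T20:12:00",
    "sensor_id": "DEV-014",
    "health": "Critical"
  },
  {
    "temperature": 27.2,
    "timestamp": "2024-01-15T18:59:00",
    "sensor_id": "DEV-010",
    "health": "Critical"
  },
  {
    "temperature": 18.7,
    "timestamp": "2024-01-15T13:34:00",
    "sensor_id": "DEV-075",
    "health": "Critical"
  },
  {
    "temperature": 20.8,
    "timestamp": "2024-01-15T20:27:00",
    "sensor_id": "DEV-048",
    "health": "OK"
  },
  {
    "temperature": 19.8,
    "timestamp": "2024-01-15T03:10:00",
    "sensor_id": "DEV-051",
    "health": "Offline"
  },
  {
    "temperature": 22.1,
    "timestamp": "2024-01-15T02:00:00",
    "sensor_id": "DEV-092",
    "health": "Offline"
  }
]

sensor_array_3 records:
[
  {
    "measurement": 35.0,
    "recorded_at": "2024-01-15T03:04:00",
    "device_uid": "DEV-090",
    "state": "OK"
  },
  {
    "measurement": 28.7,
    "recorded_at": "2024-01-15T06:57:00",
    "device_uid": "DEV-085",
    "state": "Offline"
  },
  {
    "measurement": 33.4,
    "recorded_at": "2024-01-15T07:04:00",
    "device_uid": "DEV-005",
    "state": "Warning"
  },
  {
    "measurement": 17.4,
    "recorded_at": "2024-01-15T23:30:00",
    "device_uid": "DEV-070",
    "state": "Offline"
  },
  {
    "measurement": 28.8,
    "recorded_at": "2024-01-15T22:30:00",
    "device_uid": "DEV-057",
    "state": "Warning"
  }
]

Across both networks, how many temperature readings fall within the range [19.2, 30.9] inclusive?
7

Schema mapping: "temperature" (sensor_array_1) = "measurement" (sensor_array_3) = temperature

Readings in [19.2, 30.9] from sensor_array_1: 5
Readings in [19.2, 30.9] from sensor_array_3: 2

Total count: 5 + 2 = 7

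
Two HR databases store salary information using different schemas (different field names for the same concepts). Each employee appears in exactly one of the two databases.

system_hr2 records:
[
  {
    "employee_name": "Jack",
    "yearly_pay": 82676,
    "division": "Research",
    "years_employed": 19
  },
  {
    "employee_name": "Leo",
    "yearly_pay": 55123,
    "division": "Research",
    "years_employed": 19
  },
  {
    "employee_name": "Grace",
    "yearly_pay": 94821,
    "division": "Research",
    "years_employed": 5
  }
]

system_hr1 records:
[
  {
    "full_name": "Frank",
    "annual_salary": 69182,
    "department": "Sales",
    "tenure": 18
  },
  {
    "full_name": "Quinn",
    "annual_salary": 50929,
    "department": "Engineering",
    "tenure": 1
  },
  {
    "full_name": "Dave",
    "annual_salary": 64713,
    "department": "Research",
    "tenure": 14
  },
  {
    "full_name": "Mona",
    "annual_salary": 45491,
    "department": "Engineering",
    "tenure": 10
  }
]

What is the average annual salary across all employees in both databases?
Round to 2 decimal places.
66133.57

Schema mapping: "yearly_pay" (system_hr2) = "annual_salary" (system_hr1) = annual salary

All salaries: [82676, 55123, 94821, 69182, 50929, 64713, 45491]
Sum: 462935
Count: 7
Average: 462935 / 7 = 66133.57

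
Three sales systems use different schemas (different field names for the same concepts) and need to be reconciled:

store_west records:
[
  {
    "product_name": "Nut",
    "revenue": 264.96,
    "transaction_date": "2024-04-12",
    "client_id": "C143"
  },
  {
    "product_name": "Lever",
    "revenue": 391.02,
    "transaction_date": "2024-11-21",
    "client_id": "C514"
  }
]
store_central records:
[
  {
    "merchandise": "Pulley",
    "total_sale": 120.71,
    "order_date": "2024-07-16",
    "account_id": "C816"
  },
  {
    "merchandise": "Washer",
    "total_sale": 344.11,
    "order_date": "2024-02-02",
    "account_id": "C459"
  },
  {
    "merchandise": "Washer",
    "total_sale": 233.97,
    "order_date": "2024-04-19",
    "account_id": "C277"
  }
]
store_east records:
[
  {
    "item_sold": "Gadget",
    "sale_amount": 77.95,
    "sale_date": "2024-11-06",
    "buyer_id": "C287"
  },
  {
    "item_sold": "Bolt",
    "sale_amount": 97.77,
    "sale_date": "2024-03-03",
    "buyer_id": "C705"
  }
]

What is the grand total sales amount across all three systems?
1530.49

Schema reconciliation - all amount fields map to sale amount:

store_west (revenue): 655.98
store_central (total_sale): 698.79
store_east (sale_amount): 175.72

Grand total: 1530.49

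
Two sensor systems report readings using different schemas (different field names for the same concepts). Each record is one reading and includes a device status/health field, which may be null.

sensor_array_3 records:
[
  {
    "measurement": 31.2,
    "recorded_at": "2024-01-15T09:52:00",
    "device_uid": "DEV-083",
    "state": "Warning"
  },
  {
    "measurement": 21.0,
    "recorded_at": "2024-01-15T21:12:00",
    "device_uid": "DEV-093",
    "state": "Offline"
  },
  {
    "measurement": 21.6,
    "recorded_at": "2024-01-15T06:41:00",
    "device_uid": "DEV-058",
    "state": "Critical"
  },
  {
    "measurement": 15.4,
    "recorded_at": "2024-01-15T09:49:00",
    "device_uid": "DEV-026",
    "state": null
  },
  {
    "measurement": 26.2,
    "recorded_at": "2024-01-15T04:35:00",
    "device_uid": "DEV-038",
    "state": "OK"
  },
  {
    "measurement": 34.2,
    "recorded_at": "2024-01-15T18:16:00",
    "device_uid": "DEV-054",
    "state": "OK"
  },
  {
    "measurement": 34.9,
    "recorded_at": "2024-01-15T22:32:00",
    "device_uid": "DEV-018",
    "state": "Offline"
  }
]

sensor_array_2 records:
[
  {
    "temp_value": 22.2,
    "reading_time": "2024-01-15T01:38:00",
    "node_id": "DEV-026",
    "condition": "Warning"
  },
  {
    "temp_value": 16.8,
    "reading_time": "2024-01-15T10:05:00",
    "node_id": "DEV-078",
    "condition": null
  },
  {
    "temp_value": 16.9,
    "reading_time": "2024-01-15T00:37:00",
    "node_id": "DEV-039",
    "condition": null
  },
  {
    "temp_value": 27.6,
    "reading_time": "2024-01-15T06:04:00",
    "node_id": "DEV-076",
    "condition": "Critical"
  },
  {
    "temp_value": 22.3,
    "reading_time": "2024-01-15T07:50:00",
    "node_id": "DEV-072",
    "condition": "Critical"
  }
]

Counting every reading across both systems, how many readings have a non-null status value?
9

Schema mapping: "state" (sensor_array_3) = "condition" (sensor_array_2) = status

Non-null in sensor_array_3: 6
Non-null in sensor_array_2: 3

Total non-null: 6 + 3 = 9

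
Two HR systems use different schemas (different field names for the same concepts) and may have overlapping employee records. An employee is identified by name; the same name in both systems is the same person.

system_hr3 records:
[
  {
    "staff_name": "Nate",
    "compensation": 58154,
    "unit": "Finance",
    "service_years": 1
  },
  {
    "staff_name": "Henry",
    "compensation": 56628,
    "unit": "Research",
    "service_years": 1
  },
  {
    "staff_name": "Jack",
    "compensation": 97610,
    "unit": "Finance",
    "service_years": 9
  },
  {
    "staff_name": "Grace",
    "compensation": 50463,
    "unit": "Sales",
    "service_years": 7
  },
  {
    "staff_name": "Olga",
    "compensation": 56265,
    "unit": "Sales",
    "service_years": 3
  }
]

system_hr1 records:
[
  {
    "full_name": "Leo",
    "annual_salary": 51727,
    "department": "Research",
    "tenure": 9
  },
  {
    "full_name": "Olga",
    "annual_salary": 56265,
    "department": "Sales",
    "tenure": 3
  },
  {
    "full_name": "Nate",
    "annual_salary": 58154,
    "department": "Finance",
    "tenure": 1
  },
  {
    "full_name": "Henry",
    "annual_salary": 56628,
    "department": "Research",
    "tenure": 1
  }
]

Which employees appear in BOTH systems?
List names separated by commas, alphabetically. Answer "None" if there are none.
Henry, Nate, Olga

Schema mapping: "staff_name" (system_hr3) = "full_name" (system_hr1) = employee name

Names in system_hr3: ['Grace', 'Henry', 'Jack', 'Nate', 'Olga']
Names in system_hr1: ['Henry', 'Leo', 'Nate', 'Olga']

Intersection: ['Henry', 'Nate', 'Olga']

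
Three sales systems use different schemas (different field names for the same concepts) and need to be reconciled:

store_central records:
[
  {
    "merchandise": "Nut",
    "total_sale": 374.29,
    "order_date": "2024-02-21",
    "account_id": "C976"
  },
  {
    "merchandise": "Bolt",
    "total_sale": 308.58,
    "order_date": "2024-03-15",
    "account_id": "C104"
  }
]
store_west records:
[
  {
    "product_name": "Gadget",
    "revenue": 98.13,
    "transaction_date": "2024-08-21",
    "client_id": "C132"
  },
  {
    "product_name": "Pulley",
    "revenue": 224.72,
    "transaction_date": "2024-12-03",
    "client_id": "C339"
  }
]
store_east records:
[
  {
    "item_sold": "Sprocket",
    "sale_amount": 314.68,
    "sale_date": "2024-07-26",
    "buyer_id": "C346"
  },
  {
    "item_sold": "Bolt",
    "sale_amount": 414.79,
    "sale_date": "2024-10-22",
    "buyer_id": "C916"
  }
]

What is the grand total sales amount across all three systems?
1735.19

Schema reconciliation - all amount fields map to sale amount:

store_central (total_sale): 682.87
store_west (revenue): 322.85
store_east (sale_amount): 729.47

Grand total: 1735.19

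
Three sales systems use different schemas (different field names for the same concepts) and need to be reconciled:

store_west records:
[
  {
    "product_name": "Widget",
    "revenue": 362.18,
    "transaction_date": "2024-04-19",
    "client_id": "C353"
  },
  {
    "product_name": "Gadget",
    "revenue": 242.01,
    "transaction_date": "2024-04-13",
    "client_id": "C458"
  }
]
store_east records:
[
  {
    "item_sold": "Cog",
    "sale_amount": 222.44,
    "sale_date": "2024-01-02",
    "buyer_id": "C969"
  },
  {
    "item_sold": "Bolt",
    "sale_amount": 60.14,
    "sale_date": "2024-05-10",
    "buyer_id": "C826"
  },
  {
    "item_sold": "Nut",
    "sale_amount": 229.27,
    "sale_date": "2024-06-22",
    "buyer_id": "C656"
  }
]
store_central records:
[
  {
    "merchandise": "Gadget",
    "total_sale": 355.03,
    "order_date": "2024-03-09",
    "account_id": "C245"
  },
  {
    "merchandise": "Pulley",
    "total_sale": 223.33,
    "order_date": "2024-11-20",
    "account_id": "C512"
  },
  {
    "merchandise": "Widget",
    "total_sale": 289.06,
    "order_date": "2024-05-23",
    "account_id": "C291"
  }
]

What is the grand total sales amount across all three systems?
1983.46

Schema reconciliation - all amount fields map to sale amount:

store_west (revenue): 604.19
store_east (sale_amount): 511.85
store_central (total_sale): 867.42

Grand total: 1983.46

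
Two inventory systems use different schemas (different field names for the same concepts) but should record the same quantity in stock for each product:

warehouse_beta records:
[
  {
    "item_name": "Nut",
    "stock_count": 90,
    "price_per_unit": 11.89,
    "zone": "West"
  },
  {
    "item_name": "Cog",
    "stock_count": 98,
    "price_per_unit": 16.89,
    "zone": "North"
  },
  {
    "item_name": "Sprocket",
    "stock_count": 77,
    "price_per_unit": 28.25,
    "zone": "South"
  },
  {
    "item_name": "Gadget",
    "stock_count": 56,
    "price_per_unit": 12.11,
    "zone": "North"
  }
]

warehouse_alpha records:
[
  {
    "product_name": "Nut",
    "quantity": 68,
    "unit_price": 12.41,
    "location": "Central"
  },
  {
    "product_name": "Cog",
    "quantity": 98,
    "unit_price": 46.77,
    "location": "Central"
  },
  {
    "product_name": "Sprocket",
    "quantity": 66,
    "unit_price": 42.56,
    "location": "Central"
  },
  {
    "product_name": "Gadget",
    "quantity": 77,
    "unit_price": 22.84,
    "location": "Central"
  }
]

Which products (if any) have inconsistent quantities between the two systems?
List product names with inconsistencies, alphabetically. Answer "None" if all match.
Gadget, Nut, Sprocket

Schema mappings:
- "item_name" (warehouse_beta) = "product_name" (warehouse_alpha) = product name
- "stock_count" (warehouse_beta) = "quantity" (warehouse_alpha) = quantity

Comparison:
  Nut: 90 vs 68 - MISMATCH
  Cog: 98 vs 98 - MATCH
  Sprocket: 77 vs 66 - MISMATCH
  Gadget: 56 vs 77 - MISMATCH

Products with inconsistencies: Gadget, Nut, Sprocket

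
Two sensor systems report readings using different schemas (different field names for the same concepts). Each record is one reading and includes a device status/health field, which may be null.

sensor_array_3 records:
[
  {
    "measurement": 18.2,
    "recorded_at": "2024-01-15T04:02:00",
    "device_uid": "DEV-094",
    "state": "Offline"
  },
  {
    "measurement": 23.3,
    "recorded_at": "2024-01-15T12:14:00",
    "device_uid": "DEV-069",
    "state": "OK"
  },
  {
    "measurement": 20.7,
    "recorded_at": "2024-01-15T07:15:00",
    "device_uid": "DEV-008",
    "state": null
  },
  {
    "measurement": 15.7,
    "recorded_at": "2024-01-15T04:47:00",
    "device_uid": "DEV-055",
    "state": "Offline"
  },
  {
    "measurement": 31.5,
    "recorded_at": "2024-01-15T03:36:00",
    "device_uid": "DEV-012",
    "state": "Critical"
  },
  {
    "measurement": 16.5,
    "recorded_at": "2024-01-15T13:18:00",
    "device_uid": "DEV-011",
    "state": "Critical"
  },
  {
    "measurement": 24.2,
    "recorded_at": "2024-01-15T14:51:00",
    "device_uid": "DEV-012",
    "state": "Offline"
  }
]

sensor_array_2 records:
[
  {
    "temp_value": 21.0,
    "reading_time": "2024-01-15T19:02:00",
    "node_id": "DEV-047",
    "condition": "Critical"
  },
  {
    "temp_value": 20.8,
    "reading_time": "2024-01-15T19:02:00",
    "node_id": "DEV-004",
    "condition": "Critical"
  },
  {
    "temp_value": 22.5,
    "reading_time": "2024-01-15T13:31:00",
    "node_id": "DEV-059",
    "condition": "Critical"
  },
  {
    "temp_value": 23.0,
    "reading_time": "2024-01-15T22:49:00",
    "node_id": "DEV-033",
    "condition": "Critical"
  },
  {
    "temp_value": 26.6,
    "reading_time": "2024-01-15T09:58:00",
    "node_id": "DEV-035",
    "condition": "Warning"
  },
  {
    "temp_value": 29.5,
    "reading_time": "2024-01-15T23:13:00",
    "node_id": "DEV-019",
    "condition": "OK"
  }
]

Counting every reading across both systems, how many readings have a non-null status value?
12

Schema mapping: "state" (sensor_array_3) = "condition" (sensor_array_2) = status

Non-null in sensor_array_3: 6
Non-null in sensor_array_2: 6

Total non-null: 6 + 6 = 12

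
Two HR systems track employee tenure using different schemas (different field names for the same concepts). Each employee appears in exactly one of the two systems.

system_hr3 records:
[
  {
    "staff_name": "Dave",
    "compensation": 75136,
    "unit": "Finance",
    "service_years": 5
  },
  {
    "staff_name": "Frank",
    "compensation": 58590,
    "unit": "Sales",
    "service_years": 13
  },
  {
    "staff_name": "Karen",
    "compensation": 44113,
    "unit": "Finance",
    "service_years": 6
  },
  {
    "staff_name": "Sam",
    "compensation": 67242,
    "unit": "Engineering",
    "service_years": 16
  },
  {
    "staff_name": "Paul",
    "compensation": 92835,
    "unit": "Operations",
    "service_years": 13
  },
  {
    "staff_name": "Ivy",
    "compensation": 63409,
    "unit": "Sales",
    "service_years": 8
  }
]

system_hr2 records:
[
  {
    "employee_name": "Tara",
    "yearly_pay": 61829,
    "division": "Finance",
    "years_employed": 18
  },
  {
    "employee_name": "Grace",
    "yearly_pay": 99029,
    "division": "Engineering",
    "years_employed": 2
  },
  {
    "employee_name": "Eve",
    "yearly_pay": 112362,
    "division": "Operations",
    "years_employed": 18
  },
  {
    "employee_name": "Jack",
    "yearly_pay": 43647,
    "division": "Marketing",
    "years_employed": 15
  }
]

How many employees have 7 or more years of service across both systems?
7

Reconcile schemas: "service_years" (system_hr3) = "years_employed" (system_hr2) = years of service

From system_hr3: 4 employees with >= 7 years
From system_hr2: 3 employees with >= 7 years

Total: 4 + 3 = 7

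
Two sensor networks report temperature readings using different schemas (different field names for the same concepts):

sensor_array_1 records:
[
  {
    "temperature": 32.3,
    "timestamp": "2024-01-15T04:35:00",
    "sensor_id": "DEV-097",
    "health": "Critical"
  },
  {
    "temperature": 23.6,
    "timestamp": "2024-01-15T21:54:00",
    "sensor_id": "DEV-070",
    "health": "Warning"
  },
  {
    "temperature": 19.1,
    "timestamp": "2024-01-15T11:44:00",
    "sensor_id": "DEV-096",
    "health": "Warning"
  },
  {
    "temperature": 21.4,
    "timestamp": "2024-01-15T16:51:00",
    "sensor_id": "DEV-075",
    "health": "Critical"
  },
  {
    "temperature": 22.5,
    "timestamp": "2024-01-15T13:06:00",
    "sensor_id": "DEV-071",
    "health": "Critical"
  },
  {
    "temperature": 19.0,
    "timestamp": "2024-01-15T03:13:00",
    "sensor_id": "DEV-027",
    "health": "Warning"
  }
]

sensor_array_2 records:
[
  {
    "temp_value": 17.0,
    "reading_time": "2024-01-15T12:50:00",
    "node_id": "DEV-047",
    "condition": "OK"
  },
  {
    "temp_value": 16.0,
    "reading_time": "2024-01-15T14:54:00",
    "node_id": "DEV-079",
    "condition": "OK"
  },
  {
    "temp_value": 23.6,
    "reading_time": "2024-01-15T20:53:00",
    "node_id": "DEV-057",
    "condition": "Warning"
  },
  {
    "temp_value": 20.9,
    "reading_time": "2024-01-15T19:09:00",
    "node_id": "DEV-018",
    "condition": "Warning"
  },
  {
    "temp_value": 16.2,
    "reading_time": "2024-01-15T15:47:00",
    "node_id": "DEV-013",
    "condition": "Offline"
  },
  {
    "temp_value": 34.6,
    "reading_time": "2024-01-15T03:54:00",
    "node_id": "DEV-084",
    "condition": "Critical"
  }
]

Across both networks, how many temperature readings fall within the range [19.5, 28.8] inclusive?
5

Schema mapping: "temperature" (sensor_array_1) = "temp_value" (sensor_array_2) = temperature

Readings in [19.5, 28.8] from sensor_array_1: 3
Readings in [19.5, 28.8] from sensor_array_2: 2

Total count: 3 + 2 = 5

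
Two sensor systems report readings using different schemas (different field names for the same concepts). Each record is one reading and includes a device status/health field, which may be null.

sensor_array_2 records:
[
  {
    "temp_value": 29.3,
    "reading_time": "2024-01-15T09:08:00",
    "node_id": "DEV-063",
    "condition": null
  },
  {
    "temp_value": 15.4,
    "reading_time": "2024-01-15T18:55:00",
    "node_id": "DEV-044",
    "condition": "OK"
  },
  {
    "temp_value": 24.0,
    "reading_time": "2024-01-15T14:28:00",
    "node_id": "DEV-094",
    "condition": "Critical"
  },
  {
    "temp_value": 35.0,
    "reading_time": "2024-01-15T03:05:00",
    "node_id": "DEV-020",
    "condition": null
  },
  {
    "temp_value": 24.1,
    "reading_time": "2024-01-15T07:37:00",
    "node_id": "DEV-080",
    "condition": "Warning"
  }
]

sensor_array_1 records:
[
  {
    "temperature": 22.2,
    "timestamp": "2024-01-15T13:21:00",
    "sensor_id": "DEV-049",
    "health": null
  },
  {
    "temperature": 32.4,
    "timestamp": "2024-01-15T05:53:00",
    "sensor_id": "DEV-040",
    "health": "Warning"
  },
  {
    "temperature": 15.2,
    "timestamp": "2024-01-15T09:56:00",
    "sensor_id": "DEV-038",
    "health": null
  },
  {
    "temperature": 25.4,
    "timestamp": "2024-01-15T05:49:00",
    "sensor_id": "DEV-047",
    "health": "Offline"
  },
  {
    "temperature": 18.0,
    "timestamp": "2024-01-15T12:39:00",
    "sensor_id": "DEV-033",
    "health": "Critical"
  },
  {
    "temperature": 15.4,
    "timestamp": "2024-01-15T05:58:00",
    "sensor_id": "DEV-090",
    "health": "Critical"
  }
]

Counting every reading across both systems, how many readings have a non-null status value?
7

Schema mapping: "condition" (sensor_array_2) = "health" (sensor_array_1) = status

Non-null in sensor_array_2: 3
Non-null in sensor_array_1: 4

Total non-null: 3 + 4 = 7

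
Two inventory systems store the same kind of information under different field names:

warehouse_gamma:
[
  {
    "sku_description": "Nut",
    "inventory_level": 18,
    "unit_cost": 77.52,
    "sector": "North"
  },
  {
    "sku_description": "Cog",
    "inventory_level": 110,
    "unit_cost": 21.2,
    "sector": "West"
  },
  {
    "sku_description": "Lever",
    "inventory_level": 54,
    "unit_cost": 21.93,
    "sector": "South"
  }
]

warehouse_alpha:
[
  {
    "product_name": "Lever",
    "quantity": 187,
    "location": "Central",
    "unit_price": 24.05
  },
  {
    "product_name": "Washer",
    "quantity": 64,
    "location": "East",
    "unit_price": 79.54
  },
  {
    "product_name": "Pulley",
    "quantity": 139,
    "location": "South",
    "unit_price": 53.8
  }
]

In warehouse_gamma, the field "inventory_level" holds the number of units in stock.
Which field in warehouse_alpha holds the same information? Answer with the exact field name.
quantity

In warehouse_gamma, "inventory_level" holds the number of units in stock.
The fields in warehouse_alpha are: "product_name", "quantity", "location", "unit_price".
"quantity" is the match: the name refers to the same concept and its values are whole-number counts (e.g. 187, 64).
The other fields ("product_name", "location", "unit_price") hold different kinds of data.

So "inventory_level" in warehouse_gamma corresponds to "quantity" in warehouse_alpha.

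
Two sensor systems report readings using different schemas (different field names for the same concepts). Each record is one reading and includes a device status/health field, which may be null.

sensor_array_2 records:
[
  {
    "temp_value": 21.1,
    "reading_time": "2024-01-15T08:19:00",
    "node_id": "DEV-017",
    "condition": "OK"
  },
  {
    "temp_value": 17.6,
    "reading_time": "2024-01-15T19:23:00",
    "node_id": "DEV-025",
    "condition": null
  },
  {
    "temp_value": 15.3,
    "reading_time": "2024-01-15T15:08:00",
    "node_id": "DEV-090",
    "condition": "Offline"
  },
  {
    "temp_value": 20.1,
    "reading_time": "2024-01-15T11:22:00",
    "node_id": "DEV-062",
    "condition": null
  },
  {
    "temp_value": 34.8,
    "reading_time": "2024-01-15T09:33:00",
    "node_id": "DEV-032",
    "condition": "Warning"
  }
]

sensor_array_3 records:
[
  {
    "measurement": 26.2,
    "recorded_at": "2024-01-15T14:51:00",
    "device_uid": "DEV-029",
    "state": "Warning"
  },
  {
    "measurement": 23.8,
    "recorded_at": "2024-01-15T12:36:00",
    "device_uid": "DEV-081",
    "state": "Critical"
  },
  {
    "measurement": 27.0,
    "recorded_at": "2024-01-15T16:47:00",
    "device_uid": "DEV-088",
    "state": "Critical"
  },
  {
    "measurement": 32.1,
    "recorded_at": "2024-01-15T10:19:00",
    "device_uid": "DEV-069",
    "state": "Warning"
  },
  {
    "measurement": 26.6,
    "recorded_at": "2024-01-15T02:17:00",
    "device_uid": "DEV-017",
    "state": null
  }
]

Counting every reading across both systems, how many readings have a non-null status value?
7

Schema mapping: "condition" (sensor_array_2) = "state" (sensor_array_3) = status

Non-null in sensor_array_2: 3
Non-null in sensor_array_3: 4

Total non-null: 3 + 4 = 7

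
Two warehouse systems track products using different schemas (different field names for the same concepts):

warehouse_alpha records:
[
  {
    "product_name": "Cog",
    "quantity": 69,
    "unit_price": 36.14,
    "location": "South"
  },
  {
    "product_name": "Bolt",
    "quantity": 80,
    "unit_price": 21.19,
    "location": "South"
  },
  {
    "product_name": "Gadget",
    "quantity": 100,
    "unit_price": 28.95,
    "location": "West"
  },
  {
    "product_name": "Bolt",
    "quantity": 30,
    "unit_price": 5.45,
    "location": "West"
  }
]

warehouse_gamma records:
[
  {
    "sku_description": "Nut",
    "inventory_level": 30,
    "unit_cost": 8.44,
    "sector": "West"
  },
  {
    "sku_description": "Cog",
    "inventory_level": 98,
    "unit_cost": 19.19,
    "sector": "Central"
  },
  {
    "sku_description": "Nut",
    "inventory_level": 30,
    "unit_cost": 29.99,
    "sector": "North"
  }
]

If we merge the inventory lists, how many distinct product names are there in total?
4

Schema mapping: "product_name" (warehouse_alpha) = "sku_description" (warehouse_gamma) = product name

Products in warehouse_alpha: ['Bolt', 'Cog', 'Gadget']
Products in warehouse_gamma: ['Cog', 'Nut']

Union (unique products): ['Bolt', 'Cog', 'Gadget', 'Nut']
Count: 4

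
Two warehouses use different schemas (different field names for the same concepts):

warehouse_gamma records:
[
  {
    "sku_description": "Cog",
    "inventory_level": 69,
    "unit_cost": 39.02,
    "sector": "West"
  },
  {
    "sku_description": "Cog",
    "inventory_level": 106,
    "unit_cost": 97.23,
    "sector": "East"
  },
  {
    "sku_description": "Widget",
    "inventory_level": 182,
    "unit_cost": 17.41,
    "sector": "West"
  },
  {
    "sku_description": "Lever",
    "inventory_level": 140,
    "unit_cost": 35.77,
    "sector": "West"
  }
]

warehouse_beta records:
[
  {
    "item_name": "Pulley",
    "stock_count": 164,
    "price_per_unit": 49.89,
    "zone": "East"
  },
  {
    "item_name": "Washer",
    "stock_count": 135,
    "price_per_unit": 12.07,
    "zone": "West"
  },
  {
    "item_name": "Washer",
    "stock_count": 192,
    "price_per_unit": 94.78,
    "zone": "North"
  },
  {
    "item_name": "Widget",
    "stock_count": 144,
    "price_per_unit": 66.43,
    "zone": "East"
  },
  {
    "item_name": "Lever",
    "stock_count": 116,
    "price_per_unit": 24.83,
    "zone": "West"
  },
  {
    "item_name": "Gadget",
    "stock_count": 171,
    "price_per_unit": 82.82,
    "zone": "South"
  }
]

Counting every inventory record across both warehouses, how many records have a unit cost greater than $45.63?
5

Schema mapping: "unit_cost" (warehouse_gamma) = "price_per_unit" (warehouse_beta) = unit cost

Records > $45.63 in warehouse_gamma: 1
Records > $45.63 in warehouse_beta: 4

Total count: 1 + 4 = 5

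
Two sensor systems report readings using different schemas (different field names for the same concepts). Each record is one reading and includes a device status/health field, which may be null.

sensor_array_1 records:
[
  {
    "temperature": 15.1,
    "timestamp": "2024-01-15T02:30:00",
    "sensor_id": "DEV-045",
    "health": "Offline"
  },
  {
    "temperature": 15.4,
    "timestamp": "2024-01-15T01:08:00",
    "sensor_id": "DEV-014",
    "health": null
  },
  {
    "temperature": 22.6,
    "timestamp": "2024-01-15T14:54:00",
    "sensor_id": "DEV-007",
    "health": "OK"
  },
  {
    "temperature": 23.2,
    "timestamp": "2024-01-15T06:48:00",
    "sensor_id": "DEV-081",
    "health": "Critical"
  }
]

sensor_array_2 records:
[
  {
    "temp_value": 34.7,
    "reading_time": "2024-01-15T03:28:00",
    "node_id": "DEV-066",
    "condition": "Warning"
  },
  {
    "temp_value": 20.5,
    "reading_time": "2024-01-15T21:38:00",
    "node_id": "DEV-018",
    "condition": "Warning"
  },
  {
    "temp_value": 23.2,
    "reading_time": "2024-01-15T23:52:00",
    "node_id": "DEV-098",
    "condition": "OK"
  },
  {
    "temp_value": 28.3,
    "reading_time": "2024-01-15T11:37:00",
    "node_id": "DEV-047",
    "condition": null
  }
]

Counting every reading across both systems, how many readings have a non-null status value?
6

Schema mapping: "health" (sensor_array_1) = "condition" (sensor_array_2) = status

Non-null in sensor_array_1: 3
Non-null in sensor_array_2: 3

Total non-null: 3 + 3 = 6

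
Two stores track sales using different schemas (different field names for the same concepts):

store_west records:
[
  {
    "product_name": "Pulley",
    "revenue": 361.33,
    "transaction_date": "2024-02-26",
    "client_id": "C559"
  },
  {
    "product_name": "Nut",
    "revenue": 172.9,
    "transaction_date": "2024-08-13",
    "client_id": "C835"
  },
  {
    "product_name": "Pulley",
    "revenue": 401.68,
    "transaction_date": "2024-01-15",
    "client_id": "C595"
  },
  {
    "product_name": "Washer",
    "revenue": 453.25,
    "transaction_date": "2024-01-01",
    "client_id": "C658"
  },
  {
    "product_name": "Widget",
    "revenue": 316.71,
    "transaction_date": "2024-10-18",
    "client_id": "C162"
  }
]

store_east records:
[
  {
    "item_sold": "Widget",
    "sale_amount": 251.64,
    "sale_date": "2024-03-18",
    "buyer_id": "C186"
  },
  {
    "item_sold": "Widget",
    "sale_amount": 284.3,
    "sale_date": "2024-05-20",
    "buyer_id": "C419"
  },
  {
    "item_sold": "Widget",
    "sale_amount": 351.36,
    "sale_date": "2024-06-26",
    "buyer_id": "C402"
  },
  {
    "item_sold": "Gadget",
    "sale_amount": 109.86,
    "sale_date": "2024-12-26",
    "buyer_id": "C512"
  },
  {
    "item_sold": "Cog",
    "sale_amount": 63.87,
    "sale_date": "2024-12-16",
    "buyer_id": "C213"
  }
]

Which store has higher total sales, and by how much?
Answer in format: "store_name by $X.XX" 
store_west by $644.84

Schema mapping: "revenue" (store_west) = "sale_amount" (store_east) = sale amount

Total for store_west: 1705.87
Total for store_east: 1061.03

Difference: |1705.87 - 1061.03| = 644.84
store_west has higher sales by $644.84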